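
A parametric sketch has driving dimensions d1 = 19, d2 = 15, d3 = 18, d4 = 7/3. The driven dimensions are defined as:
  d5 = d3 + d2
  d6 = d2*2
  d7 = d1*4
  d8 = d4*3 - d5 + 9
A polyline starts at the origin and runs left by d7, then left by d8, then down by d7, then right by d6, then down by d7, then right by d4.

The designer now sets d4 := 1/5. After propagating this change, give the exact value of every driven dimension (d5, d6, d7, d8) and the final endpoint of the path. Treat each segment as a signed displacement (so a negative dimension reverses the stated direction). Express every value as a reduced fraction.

Apply edit: d4 := 1/5
  d5 = d3 + d2 = 33
  d6 = d2*2 = 30
  d7 = d1*4 = 76
  d8 = d4*3 - d5 + 9 = -117/5
Walk from origin (0, 0):
  seg 1: left by d7 = 76 → (-76, 0)
  seg 2: left by d8 = -117/5 → (-263/5, 0)
  seg 3: down by d7 = 76 → (-263/5, -76)
  seg 4: right by d6 = 30 → (-113/5, -76)
  seg 5: down by d7 = 76 → (-113/5, -152)
  seg 6: right by d4 = 1/5 → (-112/5, -152)

d5 = 33
d6 = 30
d7 = 76
d8 = -117/5
endpoint = (-112/5, -152)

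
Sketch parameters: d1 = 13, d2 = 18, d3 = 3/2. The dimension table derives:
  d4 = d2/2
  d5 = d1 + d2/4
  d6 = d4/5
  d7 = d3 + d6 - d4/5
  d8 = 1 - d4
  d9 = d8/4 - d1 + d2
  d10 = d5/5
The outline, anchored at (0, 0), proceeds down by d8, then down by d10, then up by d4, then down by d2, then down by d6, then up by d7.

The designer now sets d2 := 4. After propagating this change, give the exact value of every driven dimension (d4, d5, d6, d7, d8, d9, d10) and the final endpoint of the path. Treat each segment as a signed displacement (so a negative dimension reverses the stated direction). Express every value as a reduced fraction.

d4 = 2
d5 = 14
d6 = 2/5
d7 = 3/2
d8 = -1
d9 = -37/4
d10 = 14/5
endpoint = (0, -27/10)

Apply edit: d2 := 4
  d4 = d2/2 = 2
  d5 = d1 + d2/4 = 14
  d6 = d4/5 = 2/5
  d7 = d3 + d6 - d4/5 = 3/2
  d8 = 1 - d4 = -1
  d9 = d8/4 - d1 + d2 = -37/4
  d10 = d5/5 = 14/5
Walk from origin (0, 0):
  seg 1: down by d8 = -1 → (0, 1)
  seg 2: down by d10 = 14/5 → (0, -9/5)
  seg 3: up by d4 = 2 → (0, 1/5)
  seg 4: down by d2 = 4 → (0, -19/5)
  seg 5: down by d6 = 2/5 → (0, -21/5)
  seg 6: up by d7 = 3/2 → (0, -27/10)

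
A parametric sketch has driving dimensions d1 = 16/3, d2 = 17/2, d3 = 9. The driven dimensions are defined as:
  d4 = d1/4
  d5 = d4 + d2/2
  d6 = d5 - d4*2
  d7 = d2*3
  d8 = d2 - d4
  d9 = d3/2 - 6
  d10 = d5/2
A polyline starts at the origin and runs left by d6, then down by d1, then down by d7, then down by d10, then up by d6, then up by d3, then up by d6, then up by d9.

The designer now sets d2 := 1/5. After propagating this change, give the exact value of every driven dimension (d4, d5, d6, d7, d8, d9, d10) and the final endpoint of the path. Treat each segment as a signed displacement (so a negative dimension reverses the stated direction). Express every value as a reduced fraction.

Apply edit: d2 := 1/5
  d4 = d1/4 = 4/3
  d5 = d4 + d2/2 = 43/30
  d6 = d5 - d4*2 = -37/30
  d7 = d2*3 = 3/5
  d8 = d2 - d4 = -17/15
  d9 = d3/2 - 6 = -3/2
  d10 = d5/2 = 43/60
Walk from origin (0, 0):
  seg 1: left by d6 = -37/30 → (37/30, 0)
  seg 2: down by d1 = 16/3 → (37/30, -16/3)
  seg 3: down by d7 = 3/5 → (37/30, -89/15)
  seg 4: down by d10 = 43/60 → (37/30, -133/20)
  seg 5: up by d6 = -37/30 → (37/30, -473/60)
  seg 6: up by d3 = 9 → (37/30, 67/60)
  seg 7: up by d6 = -37/30 → (37/30, -7/60)
  seg 8: up by d9 = -3/2 → (37/30, -97/60)

d4 = 4/3
d5 = 43/30
d6 = -37/30
d7 = 3/5
d8 = -17/15
d9 = -3/2
d10 = 43/60
endpoint = (37/30, -97/60)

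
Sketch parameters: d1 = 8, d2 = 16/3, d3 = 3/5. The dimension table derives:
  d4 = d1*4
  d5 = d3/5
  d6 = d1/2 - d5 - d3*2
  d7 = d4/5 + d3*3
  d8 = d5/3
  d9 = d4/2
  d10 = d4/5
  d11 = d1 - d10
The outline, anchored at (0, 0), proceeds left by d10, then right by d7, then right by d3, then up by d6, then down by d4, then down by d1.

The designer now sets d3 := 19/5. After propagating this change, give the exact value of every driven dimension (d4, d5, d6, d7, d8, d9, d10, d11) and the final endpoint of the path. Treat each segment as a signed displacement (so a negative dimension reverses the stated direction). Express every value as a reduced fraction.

d4 = 32
d5 = 19/25
d6 = -109/25
d7 = 89/5
d8 = 19/75
d9 = 16
d10 = 32/5
d11 = 8/5
endpoint = (76/5, -1109/25)

Apply edit: d3 := 19/5
  d4 = d1*4 = 32
  d5 = d3/5 = 19/25
  d6 = d1/2 - d5 - d3*2 = -109/25
  d7 = d4/5 + d3*3 = 89/5
  d8 = d5/3 = 19/75
  d9 = d4/2 = 16
  d10 = d4/5 = 32/5
  d11 = d1 - d10 = 8/5
Walk from origin (0, 0):
  seg 1: left by d10 = 32/5 → (-32/5, 0)
  seg 2: right by d7 = 89/5 → (57/5, 0)
  seg 3: right by d3 = 19/5 → (76/5, 0)
  seg 4: up by d6 = -109/25 → (76/5, -109/25)
  seg 5: down by d4 = 32 → (76/5, -909/25)
  seg 6: down by d1 = 8 → (76/5, -1109/25)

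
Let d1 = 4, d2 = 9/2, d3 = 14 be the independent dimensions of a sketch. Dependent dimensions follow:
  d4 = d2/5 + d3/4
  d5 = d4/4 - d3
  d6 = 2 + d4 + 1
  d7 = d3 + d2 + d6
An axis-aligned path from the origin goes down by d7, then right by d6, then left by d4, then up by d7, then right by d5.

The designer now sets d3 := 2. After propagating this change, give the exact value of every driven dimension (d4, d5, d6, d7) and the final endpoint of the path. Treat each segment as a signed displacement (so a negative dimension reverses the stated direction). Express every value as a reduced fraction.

Apply edit: d3 := 2
  d4 = d2/5 + d3/4 = 7/5
  d5 = d4/4 - d3 = -33/20
  d6 = 2 + d4 + 1 = 22/5
  d7 = d3 + d2 + d6 = 109/10
Walk from origin (0, 0):
  seg 1: down by d7 = 109/10 → (0, -109/10)
  seg 2: right by d6 = 22/5 → (22/5, -109/10)
  seg 3: left by d4 = 7/5 → (3, -109/10)
  seg 4: up by d7 = 109/10 → (3, 0)
  seg 5: right by d5 = -33/20 → (27/20, 0)

d4 = 7/5
d5 = -33/20
d6 = 22/5
d7 = 109/10
endpoint = (27/20, 0)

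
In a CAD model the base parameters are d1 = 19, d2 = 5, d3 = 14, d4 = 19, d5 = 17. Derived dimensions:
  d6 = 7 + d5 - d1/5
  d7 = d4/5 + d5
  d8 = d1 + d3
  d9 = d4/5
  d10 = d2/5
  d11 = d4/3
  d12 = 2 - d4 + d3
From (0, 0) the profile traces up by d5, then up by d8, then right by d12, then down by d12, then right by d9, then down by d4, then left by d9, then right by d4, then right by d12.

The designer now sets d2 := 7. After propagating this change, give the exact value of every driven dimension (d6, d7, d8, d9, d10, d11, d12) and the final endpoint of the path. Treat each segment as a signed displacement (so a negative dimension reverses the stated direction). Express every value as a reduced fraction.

d6 = 101/5
d7 = 104/5
d8 = 33
d9 = 19/5
d10 = 7/5
d11 = 19/3
d12 = -3
endpoint = (13, 34)

Apply edit: d2 := 7
  d6 = 7 + d5 - d1/5 = 101/5
  d7 = d4/5 + d5 = 104/5
  d8 = d1 + d3 = 33
  d9 = d4/5 = 19/5
  d10 = d2/5 = 7/5
  d11 = d4/3 = 19/3
  d12 = 2 - d4 + d3 = -3
Walk from origin (0, 0):
  seg 1: up by d5 = 17 → (0, 17)
  seg 2: up by d8 = 33 → (0, 50)
  seg 3: right by d12 = -3 → (-3, 50)
  seg 4: down by d12 = -3 → (-3, 53)
  seg 5: right by d9 = 19/5 → (4/5, 53)
  seg 6: down by d4 = 19 → (4/5, 34)
  seg 7: left by d9 = 19/5 → (-3, 34)
  seg 8: right by d4 = 19 → (16, 34)
  seg 9: right by d12 = -3 → (13, 34)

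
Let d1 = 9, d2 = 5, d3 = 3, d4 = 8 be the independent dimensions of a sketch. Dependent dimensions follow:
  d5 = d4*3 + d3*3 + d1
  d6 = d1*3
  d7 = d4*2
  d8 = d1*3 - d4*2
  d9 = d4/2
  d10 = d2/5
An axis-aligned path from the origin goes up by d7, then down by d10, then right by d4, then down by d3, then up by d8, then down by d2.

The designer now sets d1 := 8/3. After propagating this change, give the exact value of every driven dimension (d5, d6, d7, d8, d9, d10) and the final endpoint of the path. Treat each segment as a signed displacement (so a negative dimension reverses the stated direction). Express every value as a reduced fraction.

d5 = 107/3
d6 = 8
d7 = 16
d8 = -8
d9 = 4
d10 = 1
endpoint = (8, -1)

Apply edit: d1 := 8/3
  d5 = d4*3 + d3*3 + d1 = 107/3
  d6 = d1*3 = 8
  d7 = d4*2 = 16
  d8 = d1*3 - d4*2 = -8
  d9 = d4/2 = 4
  d10 = d2/5 = 1
Walk from origin (0, 0):
  seg 1: up by d7 = 16 → (0, 16)
  seg 2: down by d10 = 1 → (0, 15)
  seg 3: right by d4 = 8 → (8, 15)
  seg 4: down by d3 = 3 → (8, 12)
  seg 5: up by d8 = -8 → (8, 4)
  seg 6: down by d2 = 5 → (8, -1)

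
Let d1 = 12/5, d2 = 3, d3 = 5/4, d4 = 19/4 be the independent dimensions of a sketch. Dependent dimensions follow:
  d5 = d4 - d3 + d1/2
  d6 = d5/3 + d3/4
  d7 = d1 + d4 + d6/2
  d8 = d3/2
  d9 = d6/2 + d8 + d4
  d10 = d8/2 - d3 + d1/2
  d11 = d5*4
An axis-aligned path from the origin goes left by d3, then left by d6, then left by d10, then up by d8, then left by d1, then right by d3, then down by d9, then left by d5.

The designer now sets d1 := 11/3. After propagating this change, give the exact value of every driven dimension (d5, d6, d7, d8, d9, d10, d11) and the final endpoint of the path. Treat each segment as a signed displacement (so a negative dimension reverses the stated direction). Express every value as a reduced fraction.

Apply edit: d1 := 11/3
  d5 = d4 - d3 + d1/2 = 16/3
  d6 = d5/3 + d3/4 = 301/144
  d7 = d1 + d4 + d6/2 = 2725/288
  d8 = d3/2 = 5/8
  d9 = d6/2 + d8 + d4 = 1849/288
  d10 = d8/2 - d3 + d1/2 = 43/48
  d11 = d5*4 = 64/3
Walk from origin (0, 0):
  seg 1: left by d3 = 5/4 → (-5/4, 0)
  seg 2: left by d6 = 301/144 → (-481/144, 0)
  seg 3: left by d10 = 43/48 → (-305/72, 0)
  seg 4: up by d8 = 5/8 → (-305/72, 5/8)
  seg 5: left by d1 = 11/3 → (-569/72, 5/8)
  seg 6: right by d3 = 5/4 → (-479/72, 5/8)
  seg 7: down by d9 = 1849/288 → (-479/72, -1669/288)
  seg 8: left by d5 = 16/3 → (-863/72, -1669/288)

d5 = 16/3
d6 = 301/144
d7 = 2725/288
d8 = 5/8
d9 = 1849/288
d10 = 43/48
d11 = 64/3
endpoint = (-863/72, -1669/288)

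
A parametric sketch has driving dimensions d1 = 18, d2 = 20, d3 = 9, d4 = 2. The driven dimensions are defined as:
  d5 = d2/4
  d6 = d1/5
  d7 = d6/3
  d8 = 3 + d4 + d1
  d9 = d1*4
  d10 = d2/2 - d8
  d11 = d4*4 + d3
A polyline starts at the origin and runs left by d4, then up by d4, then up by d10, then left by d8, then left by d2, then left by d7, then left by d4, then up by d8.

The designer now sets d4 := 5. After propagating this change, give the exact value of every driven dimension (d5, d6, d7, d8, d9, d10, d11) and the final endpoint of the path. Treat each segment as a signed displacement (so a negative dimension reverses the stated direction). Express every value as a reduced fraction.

Apply edit: d4 := 5
  d5 = d2/4 = 5
  d6 = d1/5 = 18/5
  d7 = d6/3 = 6/5
  d8 = 3 + d4 + d1 = 26
  d9 = d1*4 = 72
  d10 = d2/2 - d8 = -16
  d11 = d4*4 + d3 = 29
Walk from origin (0, 0):
  seg 1: left by d4 = 5 → (-5, 0)
  seg 2: up by d4 = 5 → (-5, 5)
  seg 3: up by d10 = -16 → (-5, -11)
  seg 4: left by d8 = 26 → (-31, -11)
  seg 5: left by d2 = 20 → (-51, -11)
  seg 6: left by d7 = 6/5 → (-261/5, -11)
  seg 7: left by d4 = 5 → (-286/5, -11)
  seg 8: up by d8 = 26 → (-286/5, 15)

d5 = 5
d6 = 18/5
d7 = 6/5
d8 = 26
d9 = 72
d10 = -16
d11 = 29
endpoint = (-286/5, 15)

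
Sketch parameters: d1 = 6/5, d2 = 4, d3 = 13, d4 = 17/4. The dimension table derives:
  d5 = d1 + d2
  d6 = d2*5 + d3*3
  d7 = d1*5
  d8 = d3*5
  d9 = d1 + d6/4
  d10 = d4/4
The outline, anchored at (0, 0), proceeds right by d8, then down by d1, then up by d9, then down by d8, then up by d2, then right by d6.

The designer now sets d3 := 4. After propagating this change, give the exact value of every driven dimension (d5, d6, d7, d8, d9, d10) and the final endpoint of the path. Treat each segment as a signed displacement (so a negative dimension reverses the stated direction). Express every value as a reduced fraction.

d5 = 26/5
d6 = 32
d7 = 6
d8 = 20
d9 = 46/5
d10 = 17/16
endpoint = (52, -8)

Apply edit: d3 := 4
  d5 = d1 + d2 = 26/5
  d6 = d2*5 + d3*3 = 32
  d7 = d1*5 = 6
  d8 = d3*5 = 20
  d9 = d1 + d6/4 = 46/5
  d10 = d4/4 = 17/16
Walk from origin (0, 0):
  seg 1: right by d8 = 20 → (20, 0)
  seg 2: down by d1 = 6/5 → (20, -6/5)
  seg 3: up by d9 = 46/5 → (20, 8)
  seg 4: down by d8 = 20 → (20, -12)
  seg 5: up by d2 = 4 → (20, -8)
  seg 6: right by d6 = 32 → (52, -8)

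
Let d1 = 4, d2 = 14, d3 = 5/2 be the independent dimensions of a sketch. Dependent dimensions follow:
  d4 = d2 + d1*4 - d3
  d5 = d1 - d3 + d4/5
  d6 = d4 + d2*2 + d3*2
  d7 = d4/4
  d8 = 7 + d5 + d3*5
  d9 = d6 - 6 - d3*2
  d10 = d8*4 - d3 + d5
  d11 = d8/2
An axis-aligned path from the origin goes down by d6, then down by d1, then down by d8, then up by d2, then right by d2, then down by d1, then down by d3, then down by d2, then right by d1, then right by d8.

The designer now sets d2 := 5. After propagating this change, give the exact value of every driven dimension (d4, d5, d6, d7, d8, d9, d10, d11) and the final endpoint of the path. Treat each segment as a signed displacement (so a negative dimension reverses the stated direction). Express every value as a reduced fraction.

Apply edit: d2 := 5
  d4 = d2 + d1*4 - d3 = 37/2
  d5 = d1 - d3 + d4/5 = 26/5
  d6 = d4 + d2*2 + d3*2 = 67/2
  d7 = d4/4 = 37/8
  d8 = 7 + d5 + d3*5 = 247/10
  d9 = d6 - 6 - d3*2 = 45/2
  d10 = d8*4 - d3 + d5 = 203/2
  d11 = d8/2 = 247/20
Walk from origin (0, 0):
  seg 1: down by d6 = 67/2 → (0, -67/2)
  seg 2: down by d1 = 4 → (0, -75/2)
  seg 3: down by d8 = 247/10 → (0, -311/5)
  seg 4: up by d2 = 5 → (0, -286/5)
  seg 5: right by d2 = 5 → (5, -286/5)
  seg 6: down by d1 = 4 → (5, -306/5)
  seg 7: down by d3 = 5/2 → (5, -637/10)
  seg 8: down by d2 = 5 → (5, -687/10)
  seg 9: right by d1 = 4 → (9, -687/10)
  seg 10: right by d8 = 247/10 → (337/10, -687/10)

d4 = 37/2
d5 = 26/5
d6 = 67/2
d7 = 37/8
d8 = 247/10
d9 = 45/2
d10 = 203/2
d11 = 247/20
endpoint = (337/10, -687/10)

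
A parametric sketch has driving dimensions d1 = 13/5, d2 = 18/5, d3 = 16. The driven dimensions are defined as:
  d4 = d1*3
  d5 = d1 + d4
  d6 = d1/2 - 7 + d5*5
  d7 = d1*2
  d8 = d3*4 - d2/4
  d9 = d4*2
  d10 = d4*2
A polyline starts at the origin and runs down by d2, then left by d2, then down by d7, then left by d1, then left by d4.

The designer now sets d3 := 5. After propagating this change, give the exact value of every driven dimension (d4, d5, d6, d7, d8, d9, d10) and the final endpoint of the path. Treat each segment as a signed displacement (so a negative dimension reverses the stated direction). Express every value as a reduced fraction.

d4 = 39/5
d5 = 52/5
d6 = 463/10
d7 = 26/5
d8 = 191/10
d9 = 78/5
d10 = 78/5
endpoint = (-14, -44/5)

Apply edit: d3 := 5
  d4 = d1*3 = 39/5
  d5 = d1 + d4 = 52/5
  d6 = d1/2 - 7 + d5*5 = 463/10
  d7 = d1*2 = 26/5
  d8 = d3*4 - d2/4 = 191/10
  d9 = d4*2 = 78/5
  d10 = d4*2 = 78/5
Walk from origin (0, 0):
  seg 1: down by d2 = 18/5 → (0, -18/5)
  seg 2: left by d2 = 18/5 → (-18/5, -18/5)
  seg 3: down by d7 = 26/5 → (-18/5, -44/5)
  seg 4: left by d1 = 13/5 → (-31/5, -44/5)
  seg 5: left by d4 = 39/5 → (-14, -44/5)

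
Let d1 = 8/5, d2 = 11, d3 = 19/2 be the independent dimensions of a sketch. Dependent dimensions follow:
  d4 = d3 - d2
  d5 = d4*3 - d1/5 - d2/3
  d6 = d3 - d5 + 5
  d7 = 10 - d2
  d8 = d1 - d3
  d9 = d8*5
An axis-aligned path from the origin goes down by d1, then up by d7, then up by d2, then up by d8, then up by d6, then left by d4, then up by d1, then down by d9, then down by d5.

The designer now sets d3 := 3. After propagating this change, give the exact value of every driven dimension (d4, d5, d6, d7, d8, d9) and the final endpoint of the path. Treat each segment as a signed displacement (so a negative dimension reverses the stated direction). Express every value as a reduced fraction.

d4 = -8
d5 = -2099/75
d6 = 2699/75
d7 = -1
d8 = -7/5
d9 = -7
endpoint = (8, 5968/75)

Apply edit: d3 := 3
  d4 = d3 - d2 = -8
  d5 = d4*3 - d1/5 - d2/3 = -2099/75
  d6 = d3 - d5 + 5 = 2699/75
  d7 = 10 - d2 = -1
  d8 = d1 - d3 = -7/5
  d9 = d8*5 = -7
Walk from origin (0, 0):
  seg 1: down by d1 = 8/5 → (0, -8/5)
  seg 2: up by d7 = -1 → (0, -13/5)
  seg 3: up by d2 = 11 → (0, 42/5)
  seg 4: up by d8 = -7/5 → (0, 7)
  seg 5: up by d6 = 2699/75 → (0, 3224/75)
  seg 6: left by d4 = -8 → (8, 3224/75)
  seg 7: up by d1 = 8/5 → (8, 3344/75)
  seg 8: down by d9 = -7 → (8, 3869/75)
  seg 9: down by d5 = -2099/75 → (8, 5968/75)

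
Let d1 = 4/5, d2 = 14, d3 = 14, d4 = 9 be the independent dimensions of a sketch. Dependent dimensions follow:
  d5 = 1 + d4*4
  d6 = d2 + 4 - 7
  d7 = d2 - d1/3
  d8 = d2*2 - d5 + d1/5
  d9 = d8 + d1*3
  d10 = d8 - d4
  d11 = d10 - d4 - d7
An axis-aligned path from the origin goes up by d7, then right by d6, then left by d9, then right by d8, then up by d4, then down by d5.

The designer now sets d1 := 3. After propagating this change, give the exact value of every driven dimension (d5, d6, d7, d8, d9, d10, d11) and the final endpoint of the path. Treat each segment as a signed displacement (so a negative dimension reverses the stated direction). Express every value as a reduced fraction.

d5 = 37
d6 = 11
d7 = 13
d8 = -42/5
d9 = 3/5
d10 = -87/5
d11 = -197/5
endpoint = (2, -15)

Apply edit: d1 := 3
  d5 = 1 + d4*4 = 37
  d6 = d2 + 4 - 7 = 11
  d7 = d2 - d1/3 = 13
  d8 = d2*2 - d5 + d1/5 = -42/5
  d9 = d8 + d1*3 = 3/5
  d10 = d8 - d4 = -87/5
  d11 = d10 - d4 - d7 = -197/5
Walk from origin (0, 0):
  seg 1: up by d7 = 13 → (0, 13)
  seg 2: right by d6 = 11 → (11, 13)
  seg 3: left by d9 = 3/5 → (52/5, 13)
  seg 4: right by d8 = -42/5 → (2, 13)
  seg 5: up by d4 = 9 → (2, 22)
  seg 6: down by d5 = 37 → (2, -15)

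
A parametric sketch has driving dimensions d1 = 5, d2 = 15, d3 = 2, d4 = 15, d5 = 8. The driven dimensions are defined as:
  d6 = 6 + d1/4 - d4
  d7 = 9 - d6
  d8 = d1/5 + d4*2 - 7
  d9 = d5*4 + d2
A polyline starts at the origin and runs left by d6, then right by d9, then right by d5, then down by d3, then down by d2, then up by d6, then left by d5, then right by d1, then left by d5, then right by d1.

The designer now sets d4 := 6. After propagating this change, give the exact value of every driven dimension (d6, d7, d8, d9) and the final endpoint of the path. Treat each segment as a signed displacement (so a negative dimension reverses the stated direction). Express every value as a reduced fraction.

Apply edit: d4 := 6
  d6 = 6 + d1/4 - d4 = 5/4
  d7 = 9 - d6 = 31/4
  d8 = d1/5 + d4*2 - 7 = 6
  d9 = d5*4 + d2 = 47
Walk from origin (0, 0):
  seg 1: left by d6 = 5/4 → (-5/4, 0)
  seg 2: right by d9 = 47 → (183/4, 0)
  seg 3: right by d5 = 8 → (215/4, 0)
  seg 4: down by d3 = 2 → (215/4, -2)
  seg 5: down by d2 = 15 → (215/4, -17)
  seg 6: up by d6 = 5/4 → (215/4, -63/4)
  seg 7: left by d5 = 8 → (183/4, -63/4)
  seg 8: right by d1 = 5 → (203/4, -63/4)
  seg 9: left by d5 = 8 → (171/4, -63/4)
  seg 10: right by d1 = 5 → (191/4, -63/4)

d6 = 5/4
d7 = 31/4
d8 = 6
d9 = 47
endpoint = (191/4, -63/4)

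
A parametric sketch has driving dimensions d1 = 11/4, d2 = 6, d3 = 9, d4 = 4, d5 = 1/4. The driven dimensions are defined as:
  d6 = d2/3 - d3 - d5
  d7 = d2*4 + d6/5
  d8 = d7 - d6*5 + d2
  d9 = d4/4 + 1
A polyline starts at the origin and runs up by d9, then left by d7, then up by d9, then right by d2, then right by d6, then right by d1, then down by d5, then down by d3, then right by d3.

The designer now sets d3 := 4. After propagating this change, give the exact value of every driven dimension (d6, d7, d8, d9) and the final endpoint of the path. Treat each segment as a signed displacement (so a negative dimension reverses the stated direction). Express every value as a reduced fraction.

d6 = -9/4
d7 = 471/20
d8 = 204/5
d9 = 2
endpoint = (-261/20, -1/4)

Apply edit: d3 := 4
  d6 = d2/3 - d3 - d5 = -9/4
  d7 = d2*4 + d6/5 = 471/20
  d8 = d7 - d6*5 + d2 = 204/5
  d9 = d4/4 + 1 = 2
Walk from origin (0, 0):
  seg 1: up by d9 = 2 → (0, 2)
  seg 2: left by d7 = 471/20 → (-471/20, 2)
  seg 3: up by d9 = 2 → (-471/20, 4)
  seg 4: right by d2 = 6 → (-351/20, 4)
  seg 5: right by d6 = -9/4 → (-99/5, 4)
  seg 6: right by d1 = 11/4 → (-341/20, 4)
  seg 7: down by d5 = 1/4 → (-341/20, 15/4)
  seg 8: down by d3 = 4 → (-341/20, -1/4)
  seg 9: right by d3 = 4 → (-261/20, -1/4)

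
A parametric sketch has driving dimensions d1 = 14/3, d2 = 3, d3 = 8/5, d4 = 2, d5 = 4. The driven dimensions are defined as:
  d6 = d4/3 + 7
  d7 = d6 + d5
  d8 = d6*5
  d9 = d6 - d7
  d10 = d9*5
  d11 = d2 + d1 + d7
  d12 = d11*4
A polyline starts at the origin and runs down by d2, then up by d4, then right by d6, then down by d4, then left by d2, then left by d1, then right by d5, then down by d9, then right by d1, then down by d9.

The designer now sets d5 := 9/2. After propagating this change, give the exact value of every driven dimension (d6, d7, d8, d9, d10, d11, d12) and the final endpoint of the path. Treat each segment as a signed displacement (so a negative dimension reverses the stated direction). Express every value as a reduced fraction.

Apply edit: d5 := 9/2
  d6 = d4/3 + 7 = 23/3
  d7 = d6 + d5 = 73/6
  d8 = d6*5 = 115/3
  d9 = d6 - d7 = -9/2
  d10 = d9*5 = -45/2
  d11 = d2 + d1 + d7 = 119/6
  d12 = d11*4 = 238/3
Walk from origin (0, 0):
  seg 1: down by d2 = 3 → (0, -3)
  seg 2: up by d4 = 2 → (0, -1)
  seg 3: right by d6 = 23/3 → (23/3, -1)
  seg 4: down by d4 = 2 → (23/3, -3)
  seg 5: left by d2 = 3 → (14/3, -3)
  seg 6: left by d1 = 14/3 → (0, -3)
  seg 7: right by d5 = 9/2 → (9/2, -3)
  seg 8: down by d9 = -9/2 → (9/2, 3/2)
  seg 9: right by d1 = 14/3 → (55/6, 3/2)
  seg 10: down by d9 = -9/2 → (55/6, 6)

d6 = 23/3
d7 = 73/6
d8 = 115/3
d9 = -9/2
d10 = -45/2
d11 = 119/6
d12 = 238/3
endpoint = (55/6, 6)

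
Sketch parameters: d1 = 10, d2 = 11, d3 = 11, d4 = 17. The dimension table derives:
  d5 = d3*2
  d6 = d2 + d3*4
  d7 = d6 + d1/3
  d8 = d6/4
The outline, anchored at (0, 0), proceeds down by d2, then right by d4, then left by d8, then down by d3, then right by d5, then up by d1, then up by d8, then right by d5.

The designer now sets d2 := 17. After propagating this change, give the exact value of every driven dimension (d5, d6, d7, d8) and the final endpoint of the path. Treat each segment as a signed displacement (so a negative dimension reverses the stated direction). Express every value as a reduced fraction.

Apply edit: d2 := 17
  d5 = d3*2 = 22
  d6 = d2 + d3*4 = 61
  d7 = d6 + d1/3 = 193/3
  d8 = d6/4 = 61/4
Walk from origin (0, 0):
  seg 1: down by d2 = 17 → (0, -17)
  seg 2: right by d4 = 17 → (17, -17)
  seg 3: left by d8 = 61/4 → (7/4, -17)
  seg 4: down by d3 = 11 → (7/4, -28)
  seg 5: right by d5 = 22 → (95/4, -28)
  seg 6: up by d1 = 10 → (95/4, -18)
  seg 7: up by d8 = 61/4 → (95/4, -11/4)
  seg 8: right by d5 = 22 → (183/4, -11/4)

d5 = 22
d6 = 61
d7 = 193/3
d8 = 61/4
endpoint = (183/4, -11/4)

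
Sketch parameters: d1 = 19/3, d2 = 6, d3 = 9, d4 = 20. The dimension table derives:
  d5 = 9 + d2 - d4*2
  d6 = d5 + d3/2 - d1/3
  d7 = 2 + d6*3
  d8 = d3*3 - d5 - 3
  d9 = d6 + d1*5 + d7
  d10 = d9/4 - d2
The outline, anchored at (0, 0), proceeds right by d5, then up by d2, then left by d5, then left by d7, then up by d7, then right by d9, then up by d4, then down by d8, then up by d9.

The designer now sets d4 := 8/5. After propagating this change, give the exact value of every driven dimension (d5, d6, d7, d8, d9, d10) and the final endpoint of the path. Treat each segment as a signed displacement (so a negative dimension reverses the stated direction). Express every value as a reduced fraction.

Apply edit: d4 := 8/5
  d5 = 9 + d2 - d4*2 = 59/5
  d6 = d5 + d3/2 - d1/3 = 1277/90
  d7 = 2 + d6*3 = 1337/30
  d8 = d3*3 - d5 - 3 = 61/5
  d9 = d6 + d1*5 + d7 = 4069/45
  d10 = d9/4 - d2 = 2989/180
Walk from origin (0, 0):
  seg 1: right by d5 = 59/5 → (59/5, 0)
  seg 2: up by d2 = 6 → (59/5, 6)
  seg 3: left by d5 = 59/5 → (0, 6)
  seg 4: left by d7 = 1337/30 → (-1337/30, 6)
  seg 5: up by d7 = 1337/30 → (-1337/30, 1517/30)
  seg 6: right by d9 = 4069/45 → (4127/90, 1517/30)
  seg 7: up by d4 = 8/5 → (4127/90, 313/6)
  seg 8: down by d8 = 61/5 → (4127/90, 1199/30)
  seg 9: up by d9 = 4069/45 → (4127/90, 2347/18)

d5 = 59/5
d6 = 1277/90
d7 = 1337/30
d8 = 61/5
d9 = 4069/45
d10 = 2989/180
endpoint = (4127/90, 2347/18)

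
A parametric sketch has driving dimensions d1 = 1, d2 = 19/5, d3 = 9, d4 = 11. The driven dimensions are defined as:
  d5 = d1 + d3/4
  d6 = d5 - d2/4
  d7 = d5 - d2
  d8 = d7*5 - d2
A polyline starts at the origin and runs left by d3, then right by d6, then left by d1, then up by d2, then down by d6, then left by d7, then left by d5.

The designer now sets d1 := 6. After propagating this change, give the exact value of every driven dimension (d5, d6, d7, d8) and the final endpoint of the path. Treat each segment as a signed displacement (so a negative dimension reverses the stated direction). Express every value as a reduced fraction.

Apply edit: d1 := 6
  d5 = d1 + d3/4 = 33/4
  d6 = d5 - d2/4 = 73/10
  d7 = d5 - d2 = 89/20
  d8 = d7*5 - d2 = 369/20
Walk from origin (0, 0):
  seg 1: left by d3 = 9 → (-9, 0)
  seg 2: right by d6 = 73/10 → (-17/10, 0)
  seg 3: left by d1 = 6 → (-77/10, 0)
  seg 4: up by d2 = 19/5 → (-77/10, 19/5)
  seg 5: down by d6 = 73/10 → (-77/10, -7/2)
  seg 6: left by d7 = 89/20 → (-243/20, -7/2)
  seg 7: left by d5 = 33/4 → (-102/5, -7/2)

d5 = 33/4
d6 = 73/10
d7 = 89/20
d8 = 369/20
endpoint = (-102/5, -7/2)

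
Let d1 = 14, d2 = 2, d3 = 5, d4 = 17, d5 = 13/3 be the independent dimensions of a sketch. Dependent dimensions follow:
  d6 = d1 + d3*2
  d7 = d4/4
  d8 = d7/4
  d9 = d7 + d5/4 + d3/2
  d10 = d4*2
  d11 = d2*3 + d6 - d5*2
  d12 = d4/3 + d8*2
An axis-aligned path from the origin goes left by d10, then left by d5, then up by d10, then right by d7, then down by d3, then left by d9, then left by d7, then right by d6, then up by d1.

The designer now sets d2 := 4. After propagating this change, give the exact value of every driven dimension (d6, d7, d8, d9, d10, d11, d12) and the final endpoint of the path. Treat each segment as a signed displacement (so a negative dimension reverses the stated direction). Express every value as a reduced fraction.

Apply edit: d2 := 4
  d6 = d1 + d3*2 = 24
  d7 = d4/4 = 17/4
  d8 = d7/4 = 17/16
  d9 = d7 + d5/4 + d3/2 = 47/6
  d10 = d4*2 = 34
  d11 = d2*3 + d6 - d5*2 = 82/3
  d12 = d4/3 + d8*2 = 187/24
Walk from origin (0, 0):
  seg 1: left by d10 = 34 → (-34, 0)
  seg 2: left by d5 = 13/3 → (-115/3, 0)
  seg 3: up by d10 = 34 → (-115/3, 34)
  seg 4: right by d7 = 17/4 → (-409/12, 34)
  seg 5: down by d3 = 5 → (-409/12, 29)
  seg 6: left by d9 = 47/6 → (-503/12, 29)
  seg 7: left by d7 = 17/4 → (-277/6, 29)
  seg 8: right by d6 = 24 → (-133/6, 29)
  seg 9: up by d1 = 14 → (-133/6, 43)

d6 = 24
d7 = 17/4
d8 = 17/16
d9 = 47/6
d10 = 34
d11 = 82/3
d12 = 187/24
endpoint = (-133/6, 43)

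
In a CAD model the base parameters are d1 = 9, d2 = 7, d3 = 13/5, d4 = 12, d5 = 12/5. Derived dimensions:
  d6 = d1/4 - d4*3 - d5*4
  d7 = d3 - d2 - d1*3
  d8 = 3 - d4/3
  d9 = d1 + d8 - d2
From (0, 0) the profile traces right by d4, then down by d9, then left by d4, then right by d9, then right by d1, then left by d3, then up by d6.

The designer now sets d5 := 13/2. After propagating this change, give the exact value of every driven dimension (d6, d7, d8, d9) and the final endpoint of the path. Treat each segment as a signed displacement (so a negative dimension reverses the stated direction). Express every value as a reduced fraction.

d6 = -239/4
d7 = -157/5
d8 = -1
d9 = 1
endpoint = (37/5, -243/4)

Apply edit: d5 := 13/2
  d6 = d1/4 - d4*3 - d5*4 = -239/4
  d7 = d3 - d2 - d1*3 = -157/5
  d8 = 3 - d4/3 = -1
  d9 = d1 + d8 - d2 = 1
Walk from origin (0, 0):
  seg 1: right by d4 = 12 → (12, 0)
  seg 2: down by d9 = 1 → (12, -1)
  seg 3: left by d4 = 12 → (0, -1)
  seg 4: right by d9 = 1 → (1, -1)
  seg 5: right by d1 = 9 → (10, -1)
  seg 6: left by d3 = 13/5 → (37/5, -1)
  seg 7: up by d6 = -239/4 → (37/5, -243/4)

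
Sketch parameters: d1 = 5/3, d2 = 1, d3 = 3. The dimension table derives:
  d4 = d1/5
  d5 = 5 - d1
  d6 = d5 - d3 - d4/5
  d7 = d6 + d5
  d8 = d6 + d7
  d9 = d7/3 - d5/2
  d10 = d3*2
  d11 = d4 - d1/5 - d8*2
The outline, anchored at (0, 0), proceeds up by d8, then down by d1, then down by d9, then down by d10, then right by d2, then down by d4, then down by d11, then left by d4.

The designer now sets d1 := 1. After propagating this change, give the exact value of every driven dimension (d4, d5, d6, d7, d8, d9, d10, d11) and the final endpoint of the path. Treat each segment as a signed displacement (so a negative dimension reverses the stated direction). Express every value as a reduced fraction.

Apply edit: d1 := 1
  d4 = d1/5 = 1/5
  d5 = 5 - d1 = 4
  d6 = d5 - d3 - d4/5 = 24/25
  d7 = d6 + d5 = 124/25
  d8 = d6 + d7 = 148/25
  d9 = d7/3 - d5/2 = -26/75
  d10 = d3*2 = 6
  d11 = d4 - d1/5 - d8*2 = -296/25
Walk from origin (0, 0):
  seg 1: up by d8 = 148/25 → (0, 148/25)
  seg 2: down by d1 = 1 → (0, 123/25)
  seg 3: down by d9 = -26/75 → (0, 79/15)
  seg 4: down by d10 = 6 → (0, -11/15)
  seg 5: right by d2 = 1 → (1, -11/15)
  seg 6: down by d4 = 1/5 → (1, -14/15)
  seg 7: down by d11 = -296/25 → (1, 818/75)
  seg 8: left by d4 = 1/5 → (4/5, 818/75)

d4 = 1/5
d5 = 4
d6 = 24/25
d7 = 124/25
d8 = 148/25
d9 = -26/75
d10 = 6
d11 = -296/25
endpoint = (4/5, 818/75)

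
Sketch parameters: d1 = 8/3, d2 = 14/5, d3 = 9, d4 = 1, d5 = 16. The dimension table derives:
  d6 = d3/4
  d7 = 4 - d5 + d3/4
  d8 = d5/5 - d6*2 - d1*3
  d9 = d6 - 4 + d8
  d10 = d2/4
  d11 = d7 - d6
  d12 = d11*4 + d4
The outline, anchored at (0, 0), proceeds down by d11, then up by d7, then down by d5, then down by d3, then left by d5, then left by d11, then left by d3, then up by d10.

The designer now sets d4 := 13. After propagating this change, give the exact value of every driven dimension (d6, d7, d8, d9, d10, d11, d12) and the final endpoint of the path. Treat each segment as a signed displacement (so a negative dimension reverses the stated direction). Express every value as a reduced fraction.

d6 = 9/4
d7 = -39/4
d8 = -93/10
d9 = -221/20
d10 = 7/10
d11 = -12
d12 = -35
endpoint = (-13, -441/20)

Apply edit: d4 := 13
  d6 = d3/4 = 9/4
  d7 = 4 - d5 + d3/4 = -39/4
  d8 = d5/5 - d6*2 - d1*3 = -93/10
  d9 = d6 - 4 + d8 = -221/20
  d10 = d2/4 = 7/10
  d11 = d7 - d6 = -12
  d12 = d11*4 + d4 = -35
Walk from origin (0, 0):
  seg 1: down by d11 = -12 → (0, 12)
  seg 2: up by d7 = -39/4 → (0, 9/4)
  seg 3: down by d5 = 16 → (0, -55/4)
  seg 4: down by d3 = 9 → (0, -91/4)
  seg 5: left by d5 = 16 → (-16, -91/4)
  seg 6: left by d11 = -12 → (-4, -91/4)
  seg 7: left by d3 = 9 → (-13, -91/4)
  seg 8: up by d10 = 7/10 → (-13, -441/20)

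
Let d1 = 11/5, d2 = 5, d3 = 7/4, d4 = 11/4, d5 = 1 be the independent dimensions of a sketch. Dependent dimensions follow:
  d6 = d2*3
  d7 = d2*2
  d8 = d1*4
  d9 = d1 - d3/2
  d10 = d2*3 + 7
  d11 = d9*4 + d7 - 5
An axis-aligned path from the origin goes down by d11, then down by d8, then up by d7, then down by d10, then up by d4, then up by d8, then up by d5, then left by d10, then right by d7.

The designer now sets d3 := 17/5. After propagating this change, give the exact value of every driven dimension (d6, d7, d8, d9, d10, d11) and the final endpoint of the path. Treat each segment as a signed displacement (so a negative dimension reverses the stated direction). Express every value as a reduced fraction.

d6 = 15
d7 = 10
d8 = 44/5
d9 = 1/2
d10 = 22
d11 = 7
endpoint = (-12, -61/4)

Apply edit: d3 := 17/5
  d6 = d2*3 = 15
  d7 = d2*2 = 10
  d8 = d1*4 = 44/5
  d9 = d1 - d3/2 = 1/2
  d10 = d2*3 + 7 = 22
  d11 = d9*4 + d7 - 5 = 7
Walk from origin (0, 0):
  seg 1: down by d11 = 7 → (0, -7)
  seg 2: down by d8 = 44/5 → (0, -79/5)
  seg 3: up by d7 = 10 → (0, -29/5)
  seg 4: down by d10 = 22 → (0, -139/5)
  seg 5: up by d4 = 11/4 → (0, -501/20)
  seg 6: up by d8 = 44/5 → (0, -65/4)
  seg 7: up by d5 = 1 → (0, -61/4)
  seg 8: left by d10 = 22 → (-22, -61/4)
  seg 9: right by d7 = 10 → (-12, -61/4)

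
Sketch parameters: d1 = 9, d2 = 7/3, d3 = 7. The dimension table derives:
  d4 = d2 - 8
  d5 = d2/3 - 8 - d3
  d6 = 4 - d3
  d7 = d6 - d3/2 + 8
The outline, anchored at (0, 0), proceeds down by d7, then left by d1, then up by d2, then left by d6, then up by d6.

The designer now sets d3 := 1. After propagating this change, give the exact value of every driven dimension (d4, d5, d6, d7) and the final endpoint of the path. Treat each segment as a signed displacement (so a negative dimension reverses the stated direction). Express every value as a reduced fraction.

d4 = -17/3
d5 = -74/9
d6 = 3
d7 = 21/2
endpoint = (-12, -31/6)

Apply edit: d3 := 1
  d4 = d2 - 8 = -17/3
  d5 = d2/3 - 8 - d3 = -74/9
  d6 = 4 - d3 = 3
  d7 = d6 - d3/2 + 8 = 21/2
Walk from origin (0, 0):
  seg 1: down by d7 = 21/2 → (0, -21/2)
  seg 2: left by d1 = 9 → (-9, -21/2)
  seg 3: up by d2 = 7/3 → (-9, -49/6)
  seg 4: left by d6 = 3 → (-12, -49/6)
  seg 5: up by d6 = 3 → (-12, -31/6)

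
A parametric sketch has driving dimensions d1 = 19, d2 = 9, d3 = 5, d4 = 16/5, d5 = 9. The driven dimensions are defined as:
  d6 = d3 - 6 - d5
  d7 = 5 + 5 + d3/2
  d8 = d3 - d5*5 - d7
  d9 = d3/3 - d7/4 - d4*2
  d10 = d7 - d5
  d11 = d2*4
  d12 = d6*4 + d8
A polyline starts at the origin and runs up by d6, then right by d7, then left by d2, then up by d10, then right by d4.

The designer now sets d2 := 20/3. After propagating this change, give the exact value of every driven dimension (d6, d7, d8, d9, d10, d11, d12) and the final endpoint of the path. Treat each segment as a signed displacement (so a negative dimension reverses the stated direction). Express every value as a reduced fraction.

d6 = -10
d7 = 25/2
d8 = -105/2
d9 = -943/120
d10 = 7/2
d11 = 80/3
d12 = -185/2
endpoint = (271/30, -13/2)

Apply edit: d2 := 20/3
  d6 = d3 - 6 - d5 = -10
  d7 = 5 + 5 + d3/2 = 25/2
  d8 = d3 - d5*5 - d7 = -105/2
  d9 = d3/3 - d7/4 - d4*2 = -943/120
  d10 = d7 - d5 = 7/2
  d11 = d2*4 = 80/3
  d12 = d6*4 + d8 = -185/2
Walk from origin (0, 0):
  seg 1: up by d6 = -10 → (0, -10)
  seg 2: right by d7 = 25/2 → (25/2, -10)
  seg 3: left by d2 = 20/3 → (35/6, -10)
  seg 4: up by d10 = 7/2 → (35/6, -13/2)
  seg 5: right by d4 = 16/5 → (271/30, -13/2)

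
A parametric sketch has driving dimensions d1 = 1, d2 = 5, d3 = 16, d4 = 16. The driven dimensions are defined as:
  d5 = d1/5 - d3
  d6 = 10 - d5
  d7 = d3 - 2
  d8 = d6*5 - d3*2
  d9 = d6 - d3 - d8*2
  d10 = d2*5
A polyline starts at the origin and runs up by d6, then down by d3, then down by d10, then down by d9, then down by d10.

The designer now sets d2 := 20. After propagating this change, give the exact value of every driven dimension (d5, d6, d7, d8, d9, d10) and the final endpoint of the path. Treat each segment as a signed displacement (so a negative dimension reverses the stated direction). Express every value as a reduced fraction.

d5 = -79/5
d6 = 129/5
d7 = 14
d8 = 97
d9 = -921/5
d10 = 100
endpoint = (0, -6)

Apply edit: d2 := 20
  d5 = d1/5 - d3 = -79/5
  d6 = 10 - d5 = 129/5
  d7 = d3 - 2 = 14
  d8 = d6*5 - d3*2 = 97
  d9 = d6 - d3 - d8*2 = -921/5
  d10 = d2*5 = 100
Walk from origin (0, 0):
  seg 1: up by d6 = 129/5 → (0, 129/5)
  seg 2: down by d3 = 16 → (0, 49/5)
  seg 3: down by d10 = 100 → (0, -451/5)
  seg 4: down by d9 = -921/5 → (0, 94)
  seg 5: down by d10 = 100 → (0, -6)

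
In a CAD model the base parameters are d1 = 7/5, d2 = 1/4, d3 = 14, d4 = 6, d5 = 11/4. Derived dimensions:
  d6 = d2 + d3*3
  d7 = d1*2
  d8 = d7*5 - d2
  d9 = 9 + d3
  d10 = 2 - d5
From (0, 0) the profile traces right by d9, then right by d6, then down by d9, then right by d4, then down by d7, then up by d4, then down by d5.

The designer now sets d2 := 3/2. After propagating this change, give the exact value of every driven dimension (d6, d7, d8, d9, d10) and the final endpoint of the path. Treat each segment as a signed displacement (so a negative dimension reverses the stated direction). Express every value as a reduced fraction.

Apply edit: d2 := 3/2
  d6 = d2 + d3*3 = 87/2
  d7 = d1*2 = 14/5
  d8 = d7*5 - d2 = 25/2
  d9 = 9 + d3 = 23
  d10 = 2 - d5 = -3/4
Walk from origin (0, 0):
  seg 1: right by d9 = 23 → (23, 0)
  seg 2: right by d6 = 87/2 → (133/2, 0)
  seg 3: down by d9 = 23 → (133/2, -23)
  seg 4: right by d4 = 6 → (145/2, -23)
  seg 5: down by d7 = 14/5 → (145/2, -129/5)
  seg 6: up by d4 = 6 → (145/2, -99/5)
  seg 7: down by d5 = 11/4 → (145/2, -451/20)

d6 = 87/2
d7 = 14/5
d8 = 25/2
d9 = 23
d10 = -3/4
endpoint = (145/2, -451/20)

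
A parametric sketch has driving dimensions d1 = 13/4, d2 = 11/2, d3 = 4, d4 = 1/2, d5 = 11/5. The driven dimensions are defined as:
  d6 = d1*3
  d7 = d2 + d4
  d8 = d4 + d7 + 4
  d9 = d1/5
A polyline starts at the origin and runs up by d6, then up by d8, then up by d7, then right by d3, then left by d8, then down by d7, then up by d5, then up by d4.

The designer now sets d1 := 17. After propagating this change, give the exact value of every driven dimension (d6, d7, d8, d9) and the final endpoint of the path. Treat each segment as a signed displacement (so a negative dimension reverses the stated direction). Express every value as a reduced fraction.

d6 = 51
d7 = 6
d8 = 21/2
d9 = 17/5
endpoint = (-13/2, 321/5)

Apply edit: d1 := 17
  d6 = d1*3 = 51
  d7 = d2 + d4 = 6
  d8 = d4 + d7 + 4 = 21/2
  d9 = d1/5 = 17/5
Walk from origin (0, 0):
  seg 1: up by d6 = 51 → (0, 51)
  seg 2: up by d8 = 21/2 → (0, 123/2)
  seg 3: up by d7 = 6 → (0, 135/2)
  seg 4: right by d3 = 4 → (4, 135/2)
  seg 5: left by d8 = 21/2 → (-13/2, 135/2)
  seg 6: down by d7 = 6 → (-13/2, 123/2)
  seg 7: up by d5 = 11/5 → (-13/2, 637/10)
  seg 8: up by d4 = 1/2 → (-13/2, 321/5)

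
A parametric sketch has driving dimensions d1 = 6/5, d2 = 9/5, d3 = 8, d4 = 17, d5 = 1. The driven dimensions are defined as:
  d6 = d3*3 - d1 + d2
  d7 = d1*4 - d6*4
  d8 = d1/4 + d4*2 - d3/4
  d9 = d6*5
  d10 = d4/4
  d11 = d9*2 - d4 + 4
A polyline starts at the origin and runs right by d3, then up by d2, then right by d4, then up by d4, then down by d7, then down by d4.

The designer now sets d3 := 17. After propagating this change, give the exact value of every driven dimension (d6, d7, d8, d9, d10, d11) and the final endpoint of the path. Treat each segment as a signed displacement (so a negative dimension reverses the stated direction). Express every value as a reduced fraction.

Apply edit: d3 := 17
  d6 = d3*3 - d1 + d2 = 258/5
  d7 = d1*4 - d6*4 = -1008/5
  d8 = d1/4 + d4*2 - d3/4 = 601/20
  d9 = d6*5 = 258
  d10 = d4/4 = 17/4
  d11 = d9*2 - d4 + 4 = 503
Walk from origin (0, 0):
  seg 1: right by d3 = 17 → (17, 0)
  seg 2: up by d2 = 9/5 → (17, 9/5)
  seg 3: right by d4 = 17 → (34, 9/5)
  seg 4: up by d4 = 17 → (34, 94/5)
  seg 5: down by d7 = -1008/5 → (34, 1102/5)
  seg 6: down by d4 = 17 → (34, 1017/5)

d6 = 258/5
d7 = -1008/5
d8 = 601/20
d9 = 258
d10 = 17/4
d11 = 503
endpoint = (34, 1017/5)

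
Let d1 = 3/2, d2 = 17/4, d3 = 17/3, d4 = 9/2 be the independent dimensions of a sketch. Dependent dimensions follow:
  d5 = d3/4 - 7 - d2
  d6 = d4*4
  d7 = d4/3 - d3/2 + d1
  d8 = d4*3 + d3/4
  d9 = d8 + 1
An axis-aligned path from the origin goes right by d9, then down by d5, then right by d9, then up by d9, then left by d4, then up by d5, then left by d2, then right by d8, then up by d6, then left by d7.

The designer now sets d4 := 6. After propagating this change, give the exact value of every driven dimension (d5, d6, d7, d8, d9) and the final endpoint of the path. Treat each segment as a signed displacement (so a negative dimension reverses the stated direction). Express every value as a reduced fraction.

d5 = -59/6
d6 = 24
d7 = 2/3
d8 = 233/12
d9 = 245/12
endpoint = (148/3, 533/12)

Apply edit: d4 := 6
  d5 = d3/4 - 7 - d2 = -59/6
  d6 = d4*4 = 24
  d7 = d4/3 - d3/2 + d1 = 2/3
  d8 = d4*3 + d3/4 = 233/12
  d9 = d8 + 1 = 245/12
Walk from origin (0, 0):
  seg 1: right by d9 = 245/12 → (245/12, 0)
  seg 2: down by d5 = -59/6 → (245/12, 59/6)
  seg 3: right by d9 = 245/12 → (245/6, 59/6)
  seg 4: up by d9 = 245/12 → (245/6, 121/4)
  seg 5: left by d4 = 6 → (209/6, 121/4)
  seg 6: up by d5 = -59/6 → (209/6, 245/12)
  seg 7: left by d2 = 17/4 → (367/12, 245/12)
  seg 8: right by d8 = 233/12 → (50, 245/12)
  seg 9: up by d6 = 24 → (50, 533/12)
  seg 10: left by d7 = 2/3 → (148/3, 533/12)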